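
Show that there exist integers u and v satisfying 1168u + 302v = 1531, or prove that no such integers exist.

Any value of 1168u + 302v is a multiple of gcd(1168, 302) = 2.
However 1531 leaves remainder 1 on division by 2.
Therefore 1168u + 302v = 1531 has no solution in integers.

There are no such integers.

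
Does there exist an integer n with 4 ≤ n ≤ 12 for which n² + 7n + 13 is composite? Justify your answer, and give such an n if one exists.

n = 7

At n = 7: 7² + 7·7 + 13 = 111 = 3·37, which is composite.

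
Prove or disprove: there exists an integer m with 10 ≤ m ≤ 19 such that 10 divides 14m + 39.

For m = 10, 11, …, 19 the values of 14m + 39 modulo 10 are 9, 3, 7, 1, 5, 9, 3, 7, 1, 5 respectively.
The residue 0 does not occur, so no m in [10, 19] makes 14m + 39 a multiple of 10.

No, no such integer m in that range exists.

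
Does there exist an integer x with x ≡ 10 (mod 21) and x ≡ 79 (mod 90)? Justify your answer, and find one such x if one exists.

x = 619

gcd(21, 90) = 3. A simultaneous solution exists iff 10 ≡ 79 (mod 3); here 10 mod 3 = 1 = 79 mod 3, so it does.
Put x = 10 + 21t, so we need 21t ≡ 69 (mod 90), equivalently (divide by 3) 7t ≡ 23 (mod 30).
Invert 7 mod 30 by the Euclidean algorithm: 30 = 4·7 + 2, 7 = 3·2 + 1, 2 = 2·1 + 0; back-substituting, 1 = 7 − 3·2 = 7 − 3·(30 − 4·7) = −3·30 + 13·7. Hence 7·13 ≡ 1, so 7⁻¹ ≡ 13 (mod 30).
Multiplying by 13: t ≡ 13·23 = 299 ≡ 29 (mod 30).
Then x = 10 + 21·29 = 619.
Check: 619 mod 21 = 10, 619 mod 90 = 79. ✓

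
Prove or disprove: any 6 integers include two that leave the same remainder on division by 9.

No, the set {29, 30, 31, 32, 33, 34} is a counterexample.

Try 6 consecutive integers, 29, 30, …, 34. Their remainders mod 9 are 2, 3, 4, 5, 6, 7 — pairwise different, as any 6 ≤ 9 consecutive integers have distinct residues.
So no two of them leave the same remainder on division by 9; the claim fails for this set.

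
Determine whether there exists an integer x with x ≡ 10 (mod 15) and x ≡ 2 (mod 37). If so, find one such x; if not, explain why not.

x = 520

Since 15 and 37 share no common factor, CRT says the pair of congruences has a solution (unique mod 555).
Write x = 10 + 15t and require 10 + 15t ≡ 2 (mod 37), i.e. 15t ≡ 29 (mod 37).
Invert 15 mod 37 by the Euclidean algorithm: 37 = 2·15 + 7, 15 = 2·7 + 1, 7 = 7·1 + 0; back-substituting, 1 = 15 − 2·7 = 15 − 2·(37 − 2·15) = −2·37 + 5·15. Hence 15·5 ≡ 1, so 15⁻¹ ≡ 5 (mod 37).
Therefore t ≡ 5·29 = 145 ≡ 34 (mod 37).
Taking t = 34 gives x = 10 + 15·34 = 520.
Check: 520 mod 15 = 10, 520 mod 37 = 2. ✓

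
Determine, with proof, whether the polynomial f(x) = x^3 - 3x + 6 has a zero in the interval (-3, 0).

f(-3) = -12 and f(0) = 6, which have opposite signs.
f is continuous everywhere (it is a polynomial), in particular on [-3, 0].
By the Intermediate Value Theorem f must vanish at some point of (-3, 0).

Yes, f has a root in the interval.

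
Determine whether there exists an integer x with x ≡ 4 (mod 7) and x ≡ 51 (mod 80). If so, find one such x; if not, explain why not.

The moduli 7 and 80 are coprime, so by the Chinese Remainder Theorem a unique solution modulo 560 exists.
Any solution of the first congruence is x = 4 + 7t; substituting into the second, 7t ≡ 51 − 4 ≡ 47 (mod 80).
Since 7·23 = 161 = 2·80 + 1, the inverse of 7 mod 80 is 23.
Therefore t ≡ 23·47 = 1081 ≡ 41 (mod 80).
With t = 41: x = 4 + 7·41 = 291.
Verify: 291 = 41·7 + 4 and 291 = 3·80 + 51. ✓

x = 291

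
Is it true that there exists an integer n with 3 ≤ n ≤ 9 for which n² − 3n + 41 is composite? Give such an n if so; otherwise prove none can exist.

At n = 9: 9² − 3·9 + 41 = 95 = 5·19, which is composite.

n = 9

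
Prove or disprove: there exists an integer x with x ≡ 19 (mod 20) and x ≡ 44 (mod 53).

gcd(20, 53) = 1, so the Chinese Remainder Theorem guarantees exactly one residue class mod 1060 satisfying both.
Any solution of the first congruence is x = 19 + 20t; substituting into the second, 20t ≡ 44 − 19 ≡ 25 (mod 53).
Invert 20 mod 53 by the Euclidean algorithm: 53 = 2·20 + 13, 20 = 1·13 + 7, 13 = 1·7 + 6, 7 = 1·6 + 1, 6 = 6·1 + 0; back-substituting, 1 = 7 − 1·6 = 7 − (13 − 1·7) = −13 + 2·7 = −13 + 2·(20 − 1·13) = 2·20 − 3·13 = 2·20 − 3·(53 − 2·20) = −3·53 + 8·20. Hence 20·8 ≡ 1, so 20⁻¹ ≡ 8 (mod 53).
Therefore t ≡ 8·25 = 200 ≡ 41 (mod 53).
Taking t = 41 gives x = 19 + 20·41 = 839.
Indeed 839 ≡ 19 (mod 20) and 839 ≡ 44 (mod 53).

x = 839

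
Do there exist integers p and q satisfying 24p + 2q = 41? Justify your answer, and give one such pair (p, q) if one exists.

gcd(24, 2) = 2, so every integer of the form 24p + 2q is a multiple of 2.
But 41 is not a multiple of 2 (it leaves remainder 1).
So the equation is unsolvable over ℤ.

There are no such integers.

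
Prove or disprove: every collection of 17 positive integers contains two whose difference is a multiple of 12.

True.

Partition the integers by their residue mod 12; there are 12 classes.
Placing 17 integers into 12 classes, some class receives at least two — say a and b.
Equal remainders mean a − b ≡ 0 (mod 12), so 12 divides their difference.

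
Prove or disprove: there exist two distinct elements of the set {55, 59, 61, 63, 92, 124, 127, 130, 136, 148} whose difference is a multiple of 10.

No, no such pair exists.

Reduce each element modulo 10: 55↦5, 59↦9, 61↦1, 63↦3, 92↦2, 124↦4, 127↦7, 130↦0, 136↦6, 148↦8.
These 10 residues are pairwise different, hence no difference of two elements is divisible by 10.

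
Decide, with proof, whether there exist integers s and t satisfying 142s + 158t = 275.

Both 142 and 158 are divisible by gcd(142, 158) = 2, hence so is any combination 142s + 158t.
However 275 leaves remainder 1 on division by 2.
Therefore 142s + 158t = 275 has no solution in integers.

No such integers exist.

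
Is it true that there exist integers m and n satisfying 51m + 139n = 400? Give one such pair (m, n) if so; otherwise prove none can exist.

Since gcd(51, 139) = 1, every integer is an integer combination of 51 and 139.
Dividing repeatedly: 139 = 2·51 + 37, 51 = 1·37 + 14, 37 = 2·14 + 9, 14 = 1·9 + 5, 9 = 1·5 + 4, 5 = 1·4 + 1, 4 = 4·1 + 0.
Unwinding: 1 = 5 − 1·4 = 5 − (9 − 1·5) = −9 + 2·5 = −9 + 2·(14 − 1·9) = 2·14 − 3·9 = 2·14 − 3·(37 − 2·14) = −3·37 + 8·14 = −3·37 + 8·(51 − 1·37) = 8·51 − 11·37 = 8·51 − 11·(139 − 2·51) = −11·139 + 30·51, i.e. 51·30 + 139·(-11) = 1.
Multiplying through by 400: m = 30·400 = 12000, n = (-11)·400 = -4400 is a solution.
Shifting by a multiple of (139, −51) keeps it a solution: m = 12000 − 86·139 = 46, n = -4400 + 86·51 = -14.
Check: 51·46 + 139·(-14) = 2346 − 1946 = 400. ✓

m = 46, n = -14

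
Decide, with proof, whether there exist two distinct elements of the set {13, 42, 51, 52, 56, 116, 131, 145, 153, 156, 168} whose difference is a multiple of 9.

42 and 51 are such a pair.

42 mod 9 = 6 and 51 mod 9 = 6, so 51 − 42 = 9 = 1·9.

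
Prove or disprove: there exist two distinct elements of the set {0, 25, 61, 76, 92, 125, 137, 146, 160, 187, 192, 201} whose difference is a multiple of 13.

Two integers differ by a multiple of 13 exactly when they have the same residue mod 13. The residues are 0↦0, 25↦12, 61↦9, 76↦11, 92↦1, 125↦8, 137↦7, 146↦3, 160↦4, 187↦5, 192↦10, 201↦6.
No residue repeats among the 12 elements, so no pair has difference ≡ 0 (mod 13).

No such pair exists.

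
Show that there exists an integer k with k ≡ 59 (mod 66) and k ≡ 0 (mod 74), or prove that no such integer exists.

No such integer exists.

Both moduli are multiples of 2 = gcd(66, 74), so any solution would satisfy k ≡ 59 and k ≡ 0 modulo 2 simultaneously.
However 59 ≡ 1 and 0 ≡ 0 (mod 2), and 1 ≠ 0.
So no integer satisfies both congruences.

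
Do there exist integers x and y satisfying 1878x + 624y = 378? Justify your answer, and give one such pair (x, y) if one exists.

Since gcd(1878, 624) = 6 and 378 = 6·63, Bézout's identity guarantees a solution.
Dividing through by 6 reduces the equation to 313x + 104y = 63.
Dividing repeatedly: 313 = 3·104 + 1, 104 = 104·1 + 0.
Working back up the chain: 1 = 313 − 3·104. So 313·1 + 104·(-3) = 1.
Multiplying through by 63: x = 1·63 = 63, y = (-3)·63 = -189 is a solution.
Check: 1878·63 + 624·(-189) = 118314 − 117936 = 378. ✓

x = 63, y = -189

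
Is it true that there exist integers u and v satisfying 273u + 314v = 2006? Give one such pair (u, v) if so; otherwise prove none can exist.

Since gcd(273, 314) = 1, every integer is an integer combination of 273 and 314.
Euclidean algorithm: 314 = 1·273 + 41, 273 = 6·41 + 27, 41 = 1·27 + 14, 27 = 1·14 + 13, 14 = 1·13 + 1, 13 = 13·1 + 0.
Working back up the chain: 1 = 14 − 1·13 = 14 − (27 − 1·14) = −27 + 2·14 = −27 + 2·(41 − 1·27) = 2·41 − 3·27 = 2·41 − 3·(273 − 6·41) = −3·273 + 20·41 = −3·273 + 20·(314 − 1·273) = 20·314 − 23·273. So 273·(-23) + 314·20 = 1.
Times 2006: 273·(-46138) + 314·40120 = 2006, so (-46138, 40120) solves it.
The general solution is u = -46138 + 314k, v = 40120 − 273k; taking k = 147 gives the smaller pair u = 20, v = -11.
Indeed 273·20 + 314·(-11) = 5460 − 3454 = 2006.

u = 20, v = -11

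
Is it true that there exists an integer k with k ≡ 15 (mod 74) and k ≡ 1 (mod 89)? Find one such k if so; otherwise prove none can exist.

The moduli 74 and 89 are coprime, so by the Chinese Remainder Theorem a unique solution modulo 6586 exists.
Any solution of the first congruence is k = 15 + 74t; substituting into the second, 74t ≡ 1 − 15 ≡ 75 (mod 89).
To invert 74 modulo 89: 89 = 1·74 + 15, 74 = 4·15 + 14, 15 = 1·14 + 1, 14 = 14·1 + 0, and unwinding, 1 = 15 − 1·14 = 15 − (74 − 4·15) = −74 + 5·15 = −74 + 5·(89 − 1·74) = 5·89 − 6·74. Thus 74⁻¹ ≡ -6 ≡ 83 (mod 89).
Therefore t ≡ 83·75 = 6225 ≡ 84 (mod 89).
Taking t = 84 gives k = 15 + 74·84 = 6231.
Indeed 6231 ≡ 15 (mod 74) and 6231 ≡ 1 (mod 89).

k = 6231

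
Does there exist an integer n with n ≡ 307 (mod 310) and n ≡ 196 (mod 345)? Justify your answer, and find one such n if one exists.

There is no such integer.

Both moduli are multiples of 5 = gcd(310, 345), so any solution would satisfy n ≡ 307 and n ≡ 196 modulo 5 simultaneously.
These are incompatible: 307 − 196 = 111 is not divisible by 5.
Therefore no such n exists.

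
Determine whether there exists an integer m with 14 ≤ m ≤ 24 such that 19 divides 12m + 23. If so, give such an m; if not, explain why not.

No, no such integer m in that range exists.

For m = 14, 15, …, 24 the values of 12m + 23 modulo 19 are 1, 13, 6, 18, 11, 4, 16, 9, 2, 14, 7 respectively.
Since 0 is absent from this list, 19 ∤ 12m + 23 for every m with 14 ≤ m ≤ 24.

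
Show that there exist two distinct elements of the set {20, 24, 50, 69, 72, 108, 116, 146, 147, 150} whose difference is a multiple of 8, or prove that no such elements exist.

Yes: 20 and 108.

Both 20 and 108 leave remainder 4 on division by 8; their difference 88 = 11·8 is a multiple of 8.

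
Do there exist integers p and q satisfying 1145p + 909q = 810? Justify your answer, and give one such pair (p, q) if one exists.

Since gcd(1145, 909) = 1, every integer is an integer combination of 1145 and 909.
Run the Euclidean algorithm on 1145 and 909: 1145 = 1·909 + 236, 909 = 3·236 + 201, 236 = 1·201 + 35, 201 = 5·35 + 26, 35 = 1·26 + 9, 26 = 2·9 + 8, 9 = 1·8 + 1, 8 = 8·1 + 0.
Back-substituting, 1 = 9 − 1·8 = 9 − (26 − 2·9) = −26 + 3·9 = −26 + 3·(35 − 1·26) = 3·35 − 4·26 = 3·35 − 4·(201 − 5·35) = −4·201 + 23·35 = −4·201 + 23·(236 − 1·201) = 23·236 − 27·201 = 23·236 − 27·(909 − 3·236) = −27·909 + 104·236 = −27·909 + 104·(1145 − 1·909) = 104·1145 − 131·909; that is, 1145·104 + 909·(-131) = 1.
Scaling by 810 gives the particular solution (p, q) = (84240, -106110).
Subtracting 92·909 from p and adding 92·1145 to q gives the tidier solution (612, -770).
Indeed 1145·612 + 909·(-770) = 700740 − 699930 = 810.

p = 612, q = -770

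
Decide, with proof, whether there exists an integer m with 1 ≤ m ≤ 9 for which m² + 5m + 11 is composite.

m = 8

At m = 8: 8² + 5·8 + 11 = 115 = 5·23, which is composite.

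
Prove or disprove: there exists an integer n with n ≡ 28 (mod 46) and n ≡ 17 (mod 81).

n = 3662

gcd(46, 81) = 1, so the Chinese Remainder Theorem guarantees exactly one residue class mod 3726 satisfying both.
Any solution of the first congruence is n = 28 + 46t; substituting into the second, 46t ≡ 17 − 28 ≡ 70 (mod 81).
Invert 46 mod 81 by the Euclidean algorithm: 81 = 1·46 + 35, 46 = 1·35 + 11, 35 = 3·11 + 2, 11 = 5·2 + 1, 2 = 2·1 + 0; back-substituting, 1 = 11 − 5·2 = 11 − 5·(35 − 3·11) = −5·35 + 16·11 = −5·35 + 16·(46 − 1·35) = 16·46 − 21·35 = 16·46 − 21·(81 − 1·46) = −21·81 + 37·46. Hence 46·37 ≡ 1, so 46⁻¹ ≡ 37 (mod 81).
Multiplying by 37: t ≡ 37·70 = 2590 ≡ 79 (mod 81).
Taking t = 79 gives n = 28 + 46·79 = 3662.
Indeed 3662 ≡ 28 (mod 46) and 3662 ≡ 17 (mod 81).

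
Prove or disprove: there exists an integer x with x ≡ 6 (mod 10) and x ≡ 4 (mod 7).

Since 10 and 7 share no common factor, CRT says the pair of congruences has a solution (unique mod 70).
Write x = 6 + 10t and require 6 + 10t ≡ 4 (mod 7), i.e. 10t ≡ 5 (mod 7).
10 ≡ 3 (mod 7), so this reads 3t ≡ 5 (mod 7). Note 3·5 = 15 ≡ 1 (mod 7) (as 15 − 1 = 2·7), so 3⁻¹ ≡ 5.
Therefore t ≡ 5·5 = 25 ≡ 4 (mod 7).
Taking t = 4 gives x = 6 + 10·4 = 46.
Check: 46 mod 10 = 6, 46 mod 7 = 4. ✓

x = 46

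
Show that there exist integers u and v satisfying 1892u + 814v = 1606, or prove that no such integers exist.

u = 3, v = -5

Every value of 1892u + 814v is a multiple of gcd(1892, 814) = 22; since 22 ∣ 1606, solutions exist.
Dividing through by 22 reduces the equation to 86u + 37v = 73.
Euclidean algorithm: 86 = 2·37 + 12, 37 = 3·12 + 1, 12 = 12·1 + 0.
Back-substituting, 1 = 37 − 3·12 = 37 − 3·(86 − 2·37) = −3·86 + 7·37; that is, 86·(-3) + 37·7 = 1.
Times 73: 86·(-219) + 37·511 = 73, so (-219, 511) solves it.
Shifting by a multiple of (37, −86) keeps it a solution: u = -219 + 6·37 = 3, v = 511 − 6·86 = -5.
Check: 1892·3 + 814·(-5) = 5676 − 4070 = 1606. ✓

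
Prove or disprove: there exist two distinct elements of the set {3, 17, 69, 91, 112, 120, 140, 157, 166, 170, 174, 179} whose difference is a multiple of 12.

No, no such pair exists.

Two integers differ by a multiple of 12 exactly when they have the same residue mod 12. The residues are 3↦3, 17↦5, 69↦9, 91↦7, 112↦4, 120↦0, 140↦8, 157↦1, 166↦10, 170↦2, 174↦6, 179↦11.
No residue repeats among the 12 elements, so no pair has difference ≡ 0 (mod 12).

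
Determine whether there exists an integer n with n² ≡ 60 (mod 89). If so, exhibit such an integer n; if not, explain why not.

Apply Euler's criterion with the prime 89: 60 is a quadratic residue iff 60^44 ≡ 1 (mod 89), and a non-residue iff it is ≡ −1.
Repeated squaring mod 89: 60^2 = 3600 ≡ 40; 60^4 ≡ 40² = 1600 ≡ 87; 60^8 ≡ 87² = 7569 ≡ 4; 60^16 ≡ 4² = 16 ≡ 16; 60^32 ≡ 16² = 256 ≡ 78.
Since 44 = 32 + 8 + 4, 60^44 ≡ 78 · 4 · 87; multiplying out mod 89: 78·4 = 312 ≡ 45, then 45·87 = 3915 ≡ 88. Thus 60^44 ≡ 88 ≡ −1 (mod 89).
The value −1 means 60 is a non-residue modulo 89, so n² ≡ 60 (mod 89) is impossible.

There is no such integer.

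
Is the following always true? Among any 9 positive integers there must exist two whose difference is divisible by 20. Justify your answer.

No, the set {19, 20, 21, 22, 23, 24, 25, 26, 27} is a counterexample.

Consider the 9 integers 19, 20, …, 27. They lie in distinct residue classes modulo 20, since 9 ≤ 20.
The differences between them range over 1, …, 8, none of which is divisible by 20.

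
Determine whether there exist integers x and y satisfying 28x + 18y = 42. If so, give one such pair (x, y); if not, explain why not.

x = 6, y = -7

Every value of 28x + 18y is a multiple of gcd(28, 18) = 2; since 2 ∣ 42, solutions exist.
Dividing through by 2 reduces the equation to 14x + 9y = 21.
Euclidean algorithm: 14 = 1·9 + 5, 9 = 1·5 + 4, 5 = 1·4 + 1, 4 = 4·1 + 0.
Working back up the chain: 1 = 5 − 1·4 = 5 − (9 − 1·5) = −9 + 2·5 = −9 + 2·(14 − 1·9) = 2·14 − 3·9. So 14·2 + 9·(-3) = 1.
Scaling by 21 gives the particular solution (x, y) = (42, -63).
Subtracting 4·9 from x and adding 4·14 to y gives the tidier solution (6, -7).
Check: 28·6 + 18·(-7) = 168 − 126 = 42. ✓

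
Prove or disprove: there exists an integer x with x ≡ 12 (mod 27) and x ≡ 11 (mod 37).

x = 714

The moduli 27 and 37 are coprime, so by the Chinese Remainder Theorem a unique solution modulo 999 exists.
Any solution of the first congruence is x = 12 + 27t; substituting into the second, 27t ≡ 11 − 12 ≡ 36 (mod 37).
To invert 27 modulo 37: 37 = 1·27 + 10, 27 = 2·10 + 7, 10 = 1·7 + 3, 7 = 2·3 + 1, 3 = 3·1 + 0, and unwinding, 1 = 7 − 2·3 = 7 − 2·(10 − 1·7) = −2·10 + 3·7 = −2·10 + 3·(27 − 2·10) = 3·27 − 8·10 = 3·27 − 8·(37 − 1·27) = −8·37 + 11·27. Thus 27⁻¹ ≡ 11 (mod 37).
Multiplying by 11: t ≡ 11·36 = 396 ≡ 26 (mod 37).
With t = 26: x = 12 + 27·26 = 714.
Indeed 714 ≡ 12 (mod 27) and 714 ≡ 11 (mod 37).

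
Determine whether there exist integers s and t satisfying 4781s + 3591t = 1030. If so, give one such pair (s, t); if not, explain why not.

Both 4781 and 3591 are divisible by gcd(4781, 3591) = 7, hence so is any combination 4781s + 3591t.
However 1030 leaves remainder 1 on division by 7.
Therefore 4781s + 3591t = 1030 has no solution in integers.

No such integers exist.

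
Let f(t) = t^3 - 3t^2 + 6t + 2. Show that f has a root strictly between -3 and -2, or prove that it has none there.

f has no root in that interval.

f(-3) = -70 and f(-2) = -30, both negative.
The derivative f'(t) = 3t^2 - 6t + 6 is a quadratic with discriminant (-6)² − 4·3·6 = -36 < 0; it never vanishes, so it is always positive (sign of the leading coefficient).
Hence f is strictly increasing on ℝ, and in particular on [-3, -2]. A strictly monotone function with same-sign endpoint values stays negative on the whole interval, so f has no zero in (-3, -2).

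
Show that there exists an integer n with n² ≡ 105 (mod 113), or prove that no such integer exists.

n = 61

Take n = 61. Then 61² = 3721 = 32·113 + 105, so 61² ≡ 105 (mod 113).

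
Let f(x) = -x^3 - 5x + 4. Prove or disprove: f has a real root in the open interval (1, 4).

f(1) = -2 and f(4) = -80, both negative.
f'(x) = -3x^2 - 5 has discriminant 0² − 4·(-3)·(-5) = -60 < 0, so f' has no real roots and is negative for every real x.
Hence f is strictly decreasing on ℝ, and in particular on [1, 4]. A strictly monotone function with same-sign endpoint values stays negative on the whole interval, so f has no zero in (1, 4).

f has no root in that interval.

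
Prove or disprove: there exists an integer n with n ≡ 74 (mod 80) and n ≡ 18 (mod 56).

n = 74

gcd(80, 56) = 8. A simultaneous solution exists iff 74 ≡ 18 (mod 8); here 74 mod 8 = 2 = 18 mod 8, so it does.
In fact n = 74 itself already satisfies 74 mod 56 = 18.
Check: 74 mod 80 = 74, 74 mod 56 = 18. ✓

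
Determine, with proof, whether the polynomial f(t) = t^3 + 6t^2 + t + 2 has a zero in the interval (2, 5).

No such root exists.

f(2) = 36 and f(5) = 282, both positive, so a sign-change argument is unavailable; we show f keeps this sign on the whole interval.
Shift to the endpoint 2: with t = 2 + u (0 < u < 3), one computes f(2 + u) = u^3 + 12u^2 + 37u + 36.
The nonzero coefficients here are all positive, so for u > 0 every term is positive (or zero), and the constant term 36 is strictly positive.
Therefore f(t) > 0 throughout (2, 5), and f has no zero there.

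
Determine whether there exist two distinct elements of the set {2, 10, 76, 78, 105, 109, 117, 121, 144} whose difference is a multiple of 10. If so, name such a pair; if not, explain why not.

Residues mod 10: 2↦2, 10↦0, 76↦6, 78↦8, 105↦5, 109↦9, 117↦7, 121↦1, 144↦4.
These 9 residues are pairwise different, hence no difference of two elements is divisible by 10.

No, no such pair exists.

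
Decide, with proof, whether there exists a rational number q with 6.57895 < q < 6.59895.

q = 79/12

Multiplying by 12: 12·6.57895 = 78.94740 and 12·6.59895 = 79.18740, so the integer 79 lies strictly between them.
Dividing back, 6.57895 < 79/12 < 6.59895, and 79/12 is rational.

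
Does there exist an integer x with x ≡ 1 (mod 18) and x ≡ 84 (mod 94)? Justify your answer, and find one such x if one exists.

Reduce both congruences modulo 2, which divides 18 and 94: they say x ≡ 1 (mod 2) and x ≡ 84 (mod 2).
But 1 mod 2 = 1 while 84 mod 2 = 0, a contradiction.
So no integer satisfies both congruences.

No, no such integer exists.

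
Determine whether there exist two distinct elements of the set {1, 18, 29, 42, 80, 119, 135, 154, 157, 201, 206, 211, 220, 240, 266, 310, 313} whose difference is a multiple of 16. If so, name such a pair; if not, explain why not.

29 mod 16 = 13 and 157 mod 16 = 13, so 157 − 29 = 128 = 8·16.

The pair (29, 157) works.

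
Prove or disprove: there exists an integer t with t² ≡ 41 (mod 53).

No, no such integer exists.

Apply Euler's criterion with the prime 53: 41 is a quadratic residue iff 41^26 ≡ 1 (mod 53), and a non-residue iff it is ≡ −1.
Repeated squaring mod 53: 41^2 = 1681 ≡ 38; 41^4 ≡ 38² = 1444 ≡ 13; 41^8 ≡ 13² = 169 ≡ 10; 41^16 ≡ 10² = 100 ≡ 47.
Since 26 = 16 + 8 + 2, 41^26 ≡ 47 · 10 · 38; multiplying out mod 53: 47·10 = 470 ≡ 46, then 46·38 = 1748 ≡ 52. Thus 41^26 ≡ 52 ≡ −1 (mod 53).
The value −1 means 41 is a non-residue modulo 53, so t² ≡ 41 (mod 53) is impossible.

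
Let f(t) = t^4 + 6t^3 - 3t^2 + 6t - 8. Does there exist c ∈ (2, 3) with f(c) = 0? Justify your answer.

f(2) = 56 and f(3) = 226, both positive, so a sign-change argument is unavailable; we show f keeps this sign on the whole interval.
Shift to the endpoint 2: with t = 2 + u (0 < u < 1), one computes f(2 + u) = u^4 + 14u^3 + 57u^2 + 98u + 56.
All 5 nonzero coefficients of this polynomial in u are positive; hence for u > 0 the value is a sum of positive terms (the constant 56 among them).
So f is strictly positive on (2, 3); no root exists in the interval.

No such root exists.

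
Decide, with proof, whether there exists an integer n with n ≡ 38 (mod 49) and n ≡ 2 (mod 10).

n = 332

The moduli 49 and 10 are coprime, so by the Chinese Remainder Theorem a unique solution modulo 490 exists.
Write n = 38 + 49t and require 38 + 49t ≡ 2 (mod 10), i.e. 49t ≡ 4 (mod 10).
49 ≡ 9 (mod 10), so this reads 9t ≡ 4 (mod 10). To invert 9 modulo 10: 10 = 1·9 + 1, 9 = 9·1 + 0, and unwinding, 1 = 10 − 1·9. Thus 9⁻¹ ≡ -1 ≡ 9 (mod 10).
Multiplying by 9: t ≡ 9·4 = 36 ≡ 6 (mod 10).
With t = 6: n = 38 + 49·6 = 332.
Indeed 332 ≡ 38 (mod 49) and 332 ≡ 2 (mod 10).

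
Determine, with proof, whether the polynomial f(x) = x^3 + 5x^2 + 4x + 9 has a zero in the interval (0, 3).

No such root exists.

The endpoint values f(0) = 9 and f(3) = 93 are both positive. Claim: f(x) > 0 for every x in (0, 3).
The nonzero coefficients of f are all positive, so for x > 0 every term of f(x) is positive (the constant term 9 strictly so).
Therefore f(x) > 0 throughout (0, 3), and f has no zero there.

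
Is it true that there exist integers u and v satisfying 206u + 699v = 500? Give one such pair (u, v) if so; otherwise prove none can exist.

u = 16, v = -4

Since gcd(206, 699) = 1, every integer is an integer combination of 206 and 699.
Run the Euclidean algorithm on 699 and 206: 699 = 3·206 + 81, 206 = 2·81 + 44, 81 = 1·44 + 37, 44 = 1·37 + 7, 37 = 5·7 + 2, 7 = 3·2 + 1, 2 = 2·1 + 0.
Unwinding: 1 = 7 − 3·2 = 7 − 3·(37 − 5·7) = −3·37 + 16·7 = −3·37 + 16·(44 − 1·37) = 16·44 − 19·37 = 16·44 − 19·(81 − 1·44) = −19·81 + 35·44 = −19·81 + 35·(206 − 2·81) = 35·206 − 89·81 = 35·206 − 89·(699 − 3·206) = −89·699 + 302·206, i.e. 206·302 + 699·(-89) = 1.
Times 500: 206·151000 + 699·(-44500) = 500, so (151000, -44500) solves it.
Subtracting 216·699 from u and adding 216·206 to v gives the tidier solution (16, -4).
Check: 206·16 + 699·(-4) = 3296 − 2796 = 500. ✓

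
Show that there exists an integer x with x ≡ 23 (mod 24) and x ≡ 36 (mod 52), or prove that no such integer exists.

Reduce both congruences modulo 4, which divides 24 and 52: they say x ≡ 23 (mod 4) and x ≡ 36 (mod 4).
But 23 mod 4 = 3 while 36 mod 4 = 0, a contradiction.
Hence the system has no solution.

There is no such integer.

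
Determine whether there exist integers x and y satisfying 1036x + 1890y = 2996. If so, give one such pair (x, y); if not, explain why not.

Since gcd(1036, 1890) = 14 and 2996 = 14·214, Bézout's identity guarantees a solution.
Dividing through by 14 reduces the equation to 74x + 135y = 214.
Dividing repeatedly: 135 = 1·74 + 61, 74 = 1·61 + 13, 61 = 4·13 + 9, 13 = 1·9 + 4, 9 = 2·4 + 1, 4 = 4·1 + 0.
Back-substituting, 1 = 9 − 2·4 = 9 − 2·(13 − 1·9) = −2·13 + 3·9 = −2·13 + 3·(61 − 4·13) = 3·61 − 14·13 = 3·61 − 14·(74 − 1·61) = −14·74 + 17·61 = −14·74 + 17·(135 − 1·74) = 17·135 − 31·74; that is, 74·(-31) + 135·17 = 1.
Times 214: 74·(-6634) + 135·3638 = 214, so (-6634, 3638) solves it.
The general solution is x = -6634 + 135k, y = 3638 − 74k; taking k = 50 gives the smaller pair x = 116, y = -62.
Check: 1036·116 + 1890·(-62) = 120176 − 117180 = 2996. ✓

x = 116, y = -62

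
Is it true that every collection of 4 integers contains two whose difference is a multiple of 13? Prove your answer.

Try 4 consecutive integers, 51, 52, 53, 54. Their remainders mod 13 are 12, 0, 1, 2 — pairwise different, as any 4 ≤ 13 consecutive integers have distinct residues.
The differences between them range over 1, …, 3, none of which is divisible by 13.

No, the set {51, 52, 53, 54} is a counterexample.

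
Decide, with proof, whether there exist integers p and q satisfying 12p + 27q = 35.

No such integers exist.

Any value of 12p + 27q is a multiple of gcd(12, 27) = 3.
However 35 leaves remainder 2 on division by 3.
Hence no integers p, q satisfy the equation.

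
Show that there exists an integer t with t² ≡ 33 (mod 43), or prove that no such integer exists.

There is no such integer.

43 is prime, so by Euler's criterion 33 is a square mod 43 iff 33^((43−1)/2) = 33^21 ≡ 1 (mod 43).
Squaring successively (mod 43): 33^2 = 1089 ≡ 14; 33^4 ≡ 14² = 196 ≡ 24; 33^8 ≡ 24² = 576 ≡ 17; 33^16 ≡ 17² = 289 ≡ 31.
Since 21 = 16 + 4 + 1, 33^21 ≡ 31 · 24 · 33; multiplying out mod 43: 31·24 = 744 ≡ 13, then 13·33 = 429 ≡ 42. Thus 33^21 ≡ 42 ≡ −1 (mod 43).
The value −1 means 33 is a non-residue modulo 43, so t² ≡ 33 (mod 43) is impossible.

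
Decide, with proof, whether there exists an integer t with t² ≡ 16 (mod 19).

t = 15 works: 15² = 225, and 225 − 16 = 209 = 11·19.

t = 15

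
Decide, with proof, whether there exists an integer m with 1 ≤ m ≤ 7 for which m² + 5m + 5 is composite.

At m = 5: 5² + 5·5 + 5 = 55 = 5·11, which is composite.

m = 5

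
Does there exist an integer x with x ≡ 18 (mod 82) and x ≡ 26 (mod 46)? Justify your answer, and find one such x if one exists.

x = 1084

Here gcd(82, 46) = 2, and both 18 and 26 leave remainder 0 mod 2, so the system is consistent.
Put x = 18 + 82t, so we need 82t ≡ 8 (mod 46), equivalently (divide by 2) 41t ≡ 4 (mod 23).
41 ≡ 18 (mod 23), so this reads 18t ≡ 4 (mod 23). Invert 18 mod 23 by the Euclidean algorithm: 23 = 1·18 + 5, 18 = 3·5 + 3, 5 = 1·3 + 2, 3 = 1·2 + 1, 2 = 2·1 + 0; back-substituting, 1 = 3 − 1·2 = 3 − (5 − 1·3) = −5 + 2·3 = −5 + 2·(18 − 3·5) = 2·18 − 7·5 = 2·18 − 7·(23 − 1·18) = −7·23 + 9·18. Hence 18·9 ≡ 1, so 18⁻¹ ≡ 9 (mod 23).
Multiplying by 9: t ≡ 9·4 = 36 ≡ 13 (mod 23).
Then x = 18 + 82·13 = 1084.
Indeed 1084 ≡ 18 (mod 82) and 1084 ≡ 26 (mod 46).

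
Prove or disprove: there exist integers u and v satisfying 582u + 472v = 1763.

There are no such integers.

Any value of 582u + 472v is a multiple of gcd(582, 472) = 2.
But 1763 is not a multiple of 2 (it leaves remainder 1).
Therefore 582u + 472v = 1763 has no solution in integers.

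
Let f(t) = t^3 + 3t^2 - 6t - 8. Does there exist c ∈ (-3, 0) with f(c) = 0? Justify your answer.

f(-3) = 10 and f(0) = -8, which have opposite signs.
f is continuous everywhere (it is a polynomial), in particular on [-3, 0].
So by the Intermediate Value Theorem there is a c strictly between -3 and 0 with f(c) = 0.

Yes, f has a root in the interval.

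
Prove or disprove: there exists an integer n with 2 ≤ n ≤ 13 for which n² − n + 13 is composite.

n = 8

At n = 8: 8² − 8 + 13 = 69 = 3·23, which is composite.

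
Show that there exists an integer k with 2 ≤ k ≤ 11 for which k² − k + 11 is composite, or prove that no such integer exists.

At k = 11: 11² − 11 + 11 = 121 = 11·11, which is composite.

k = 11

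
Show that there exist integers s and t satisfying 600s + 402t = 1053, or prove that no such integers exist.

No, no such integers exist.

Both 600 and 402 are divisible by gcd(600, 402) = 6, hence so is any combination 600s + 402t.
However 1053 leaves remainder 3 on division by 6.
Hence no integers s, t satisfy the equation.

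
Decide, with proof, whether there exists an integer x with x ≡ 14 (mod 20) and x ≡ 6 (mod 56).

Here gcd(20, 56) = 4, and both 14 and 6 leave remainder 2 mod 4, so the system is consistent.
Put x = 14 + 20t, so we need 20t ≡ 48 (mod 56), equivalently (divide by 4) 5t ≡ 12 (mod 14).
Since 5·3 = 15 = 1·14 + 1, the inverse of 5 mod 14 is 3.
Therefore t ≡ 3·12 = 36 ≡ 8 (mod 14).
Then x = 14 + 20·8 = 174.
Check: 174 mod 20 = 14, 174 mod 56 = 6. ✓

x = 174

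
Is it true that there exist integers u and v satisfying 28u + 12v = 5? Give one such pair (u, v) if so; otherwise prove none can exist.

There are no such integers.

gcd(28, 12) = 4, so every integer of the form 28u + 12v is a multiple of 4.
However 5 leaves remainder 1 on division by 4.
Hence no integers u, v satisfy the equation.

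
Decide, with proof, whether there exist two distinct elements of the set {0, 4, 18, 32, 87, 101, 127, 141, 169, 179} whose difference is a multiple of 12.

Two integers differ by a multiple of 12 exactly when they have the same residue mod 12. The residues are 0↦0, 4↦4, 18↦6, 32↦8, 87↦3, 101↦5, 127↦7, 141↦9, 169↦1, 179↦11.
All 10 residues are distinct, so no two elements differ by a multiple of 12.

There is no such pair.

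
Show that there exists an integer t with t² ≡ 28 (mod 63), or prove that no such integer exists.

Take t = 35. Then 35² = 1225 = 19·63 + 28, so 35² ≡ 28 (mod 63).

t = 35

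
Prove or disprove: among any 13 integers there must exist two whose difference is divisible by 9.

Partition the integers by their residue mod 9; there are 9 classes.
Placing 13 integers into 9 classes, some class receives at least two — say a and b.
Then a ≡ b (mod 9), i.e. 9 ∣ (a − b).

True.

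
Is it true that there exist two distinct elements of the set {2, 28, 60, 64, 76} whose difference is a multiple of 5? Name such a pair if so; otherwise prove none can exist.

No, no such pair exists.

Reduce each element modulo 5: 2↦2, 28↦3, 60↦0, 64↦4, 76↦1.
No residue repeats among the 5 elements, so no pair has difference ≡ 0 (mod 5).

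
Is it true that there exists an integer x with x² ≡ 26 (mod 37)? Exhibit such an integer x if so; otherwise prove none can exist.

Take x = 27. Then 27² = 729 = 19·37 + 26, so 27² ≡ 26 (mod 37).

x = 27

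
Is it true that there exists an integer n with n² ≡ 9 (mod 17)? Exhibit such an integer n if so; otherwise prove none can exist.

Take n = 14. Then 14² = 196 = 11·17 + 9, so 14² ≡ 9 (mod 17).

n = 14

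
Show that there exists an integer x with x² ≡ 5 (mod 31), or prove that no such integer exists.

Take x = 25. Then 25² = 625 = 20·31 + 5, so 25² ≡ 5 (mod 31).

x = 25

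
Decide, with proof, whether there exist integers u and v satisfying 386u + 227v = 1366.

u = 40, v = -62

Since gcd(386, 227) = 1, every integer is an integer combination of 386 and 227.
Run the Euclidean algorithm on 386 and 227: 386 = 1·227 + 159, 227 = 1·159 + 68, 159 = 2·68 + 23, 68 = 2·23 + 22, 23 = 1·22 + 1, 22 = 22·1 + 0.
Working back up the chain: 1 = 23 − 1·22 = 23 − (68 − 2·23) = −68 + 3·23 = −68 + 3·(159 − 2·68) = 3·159 − 7·68 = 3·159 − 7·(227 − 1·159) = −7·227 + 10·159 = −7·227 + 10·(386 − 1·227) = 10·386 − 17·227. So 386·10 + 227·(-17) = 1.
Multiplying through by 1366: u = 10·1366 = 13660, v = (-17)·1366 = -23222 is a solution.
Shifting by a multiple of (227, −386) keeps it a solution: u = 13660 − 60·227 = 40, v = -23222 + 60·386 = -62.
Indeed 386·40 + 227·(-62) = 15440 − 14074 = 1366.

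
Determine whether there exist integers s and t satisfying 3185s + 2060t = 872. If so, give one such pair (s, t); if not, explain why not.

Both 3185 and 2060 are divisible by gcd(3185, 2060) = 5, hence so is any combination 3185s + 2060t.
But 872 is not a multiple of 5 (it leaves remainder 2).
So the equation is unsolvable over ℤ.

No such integers exist.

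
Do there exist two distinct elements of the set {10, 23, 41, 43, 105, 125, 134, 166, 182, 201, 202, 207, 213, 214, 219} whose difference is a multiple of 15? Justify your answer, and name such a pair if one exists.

There is no such pair.

Reduce each element modulo 15: 10↦10, 23↦8, 41↦11, 43↦13, 105↦0, 125↦5, 134↦14, 166↦1, 182↦2, 201↦6, 202↦7, 207↦12, 213↦3, 214↦4, 219↦9.
All 15 residues are distinct, so no two elements differ by a multiple of 15.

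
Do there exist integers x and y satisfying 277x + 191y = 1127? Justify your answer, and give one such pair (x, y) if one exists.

x = 2, y = 3

277 and 191 are coprime, so 277x + 191y ranges over all of ℤ.
Euclidean algorithm: 277 = 1·191 + 86, 191 = 2·86 + 19, 86 = 4·19 + 10, 19 = 1·10 + 9, 10 = 1·9 + 1, 9 = 9·1 + 0.
Back-substituting, 1 = 10 − 1·9 = 10 − (19 − 1·10) = −19 + 2·10 = −19 + 2·(86 − 4·19) = 2·86 − 9·19 = 2·86 − 9·(191 − 2·86) = −9·191 + 20·86 = −9·191 + 20·(277 − 1·191) = 20·277 − 29·191; that is, 277·20 + 191·(-29) = 1.
Scaling by 1127 gives the particular solution (x, y) = (22540, -32683).
Subtracting 118·191 from x and adding 118·277 to y gives the tidier solution (2, 3).
Indeed 277·2 + 191·3 = 554 + 573 = 1127.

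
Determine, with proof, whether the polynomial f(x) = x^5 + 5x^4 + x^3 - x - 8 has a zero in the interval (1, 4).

Yes, f has a root in the interval.

f(1) = -2 and f(4) = 2356, which have opposite signs.
f is continuous everywhere (it is a polynomial), in particular on [1, 4].
By the Intermediate Value Theorem, f takes the value 0 somewhere in the open interval.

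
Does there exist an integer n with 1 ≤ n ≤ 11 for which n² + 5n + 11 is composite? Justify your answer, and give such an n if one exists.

At n = 7: 7² + 5·7 + 11 = 95 = 5·19, which is composite.

n = 7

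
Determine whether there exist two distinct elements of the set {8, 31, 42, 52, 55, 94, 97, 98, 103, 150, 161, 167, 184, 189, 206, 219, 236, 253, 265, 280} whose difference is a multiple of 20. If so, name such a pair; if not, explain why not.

Two integers differ by a multiple of 20 exactly when they have the same residue mod 20. The residues are 8↦8, 31↦11, 42↦2, 52↦12, 55↦15, 94↦14, 97↦17, 98↦18, 103↦3, 150↦10, 161↦1, 167↦7, 184↦4, 189↦9, 206↦6, 219↦19, 236↦16, 253↦13, 265↦5, 280↦0.
All 20 residues are distinct, so no two elements differ by a multiple of 20.

There is no such pair.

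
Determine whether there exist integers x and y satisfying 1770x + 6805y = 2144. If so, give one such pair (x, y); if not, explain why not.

gcd(1770, 6805) = 5, so every integer of the form 1770x + 6805y is a multiple of 5.
But 2144 is not a multiple of 5 (it leaves remainder 4).
Hence no integers x, y satisfy the equation.

There are no such integers.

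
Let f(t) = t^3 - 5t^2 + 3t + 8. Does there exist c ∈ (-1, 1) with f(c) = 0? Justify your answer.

Yes, such a c exists.

f(-1) = -1 and f(1) = 7, which have opposite signs.
Since f is a polynomial it is continuous on [-1, 1].
So by the Intermediate Value Theorem there is a c strictly between -1 and 1 with f(c) = 0.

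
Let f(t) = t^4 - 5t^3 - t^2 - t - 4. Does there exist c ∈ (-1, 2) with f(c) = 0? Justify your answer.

f(-1) = 2 and f(2) = -34, which have opposite signs.
Since f is a polynomial it is continuous on [-1, 2].
The Intermediate Value Theorem then guarantees some c ∈ (-1, 2) with f(c) = 0.

Such a root exists.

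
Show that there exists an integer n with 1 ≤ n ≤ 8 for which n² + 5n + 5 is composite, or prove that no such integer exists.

At n = 5: 5² + 5·5 + 5 = 55 = 5·11, which is composite.

n = 5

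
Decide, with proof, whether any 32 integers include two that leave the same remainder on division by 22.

Partition the integers by their residue mod 22; there are 22 classes.
Placing 32 integers into 22 classes, some class receives at least two — say a and b.
That is, a and b leave the same remainder on division by 22, as claimed.

Yes.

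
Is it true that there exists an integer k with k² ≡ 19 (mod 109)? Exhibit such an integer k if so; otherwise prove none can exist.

109 is prime, so by Euler's criterion 19 is a square mod 109 iff 19^((109−1)/2) = 19^54 ≡ 1 (mod 109).
Repeated squaring mod 109: 19^2 = 361 ≡ 34; 19^4 ≡ 34² = 1156 ≡ 66; 19^8 ≡ 66² = 4356 ≡ 105; 19^16 ≡ 105² = 11025 ≡ 16; 19^32 ≡ 16² = 256 ≡ 38.
Since 54 = 32 + 16 + 4 + 2, 19^54 ≡ 38 · 16 · 66 · 34; multiplying out mod 109: 38·16 = 608 ≡ 63, then 63·66 = 4158 ≡ 16, then 16·34 = 544 ≡ 108. Thus 19^54 ≡ 108 ≡ −1 (mod 109).
By Euler's criterion 19 is a quadratic non-residue mod 109: no k satisfies k² ≡ 19 (mod 109).

There is no such integer.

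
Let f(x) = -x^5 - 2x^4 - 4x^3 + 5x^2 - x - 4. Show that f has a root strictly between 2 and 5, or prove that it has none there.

f has no root in that interval.

f(2) = -82 and f(5) = -4759, both negative, so a sign-change argument is unavailable; we show f keeps this sign on the whole interval.
Shift to the endpoint 2: with x = 2 + u (0 < u < 3), one computes f(2 + u) = -u^5 - 12u^4 - 60u^3 - 147u^2 - 173u - 82.
The nonzero coefficients here are all negative, so for u > 0 every term is negative (or zero), and the constant term -82 is strictly negative.
So f is strictly negative on (2, 5); no root exists in the interval.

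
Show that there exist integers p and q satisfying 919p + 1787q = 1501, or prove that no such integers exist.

p = 1075, q = -552

919 and 1787 are coprime, so 919p + 1787q ranges over all of ℤ.
Run the Euclidean algorithm on 1787 and 919: 1787 = 1·919 + 868, 919 = 1·868 + 51, 868 = 17·51 + 1, 51 = 51·1 + 0.
Working back up the chain: 1 = 868 − 17·51 = 868 − 17·(919 − 1·868) = −17·919 + 18·868 = −17·919 + 18·(1787 − 1·919) = 18·1787 − 35·919. So 919·(-35) + 1787·18 = 1.
Times 1501: 919·(-52535) + 1787·27018 = 1501, so (-52535, 27018) solves it.
Adding 30·1787 to p and subtracting 30·919 from q gives the tidier solution (1075, -552).
Check: 919·1075 + 1787·(-552) = 987925 − 986424 = 1501. ✓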